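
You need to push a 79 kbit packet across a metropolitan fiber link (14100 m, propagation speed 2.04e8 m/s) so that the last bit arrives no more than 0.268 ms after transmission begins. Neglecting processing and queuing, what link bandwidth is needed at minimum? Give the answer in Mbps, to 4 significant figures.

Propagation delay = 14100 / 204000000 = 0.0691176 ms.
Transmission budget = 0.268 − 0.0691176 = 0.198882 ms.
R ≥ L / t_tx = 79000 bits / 0.000198882 s = 397.2 Mbps.

397.2 Mbps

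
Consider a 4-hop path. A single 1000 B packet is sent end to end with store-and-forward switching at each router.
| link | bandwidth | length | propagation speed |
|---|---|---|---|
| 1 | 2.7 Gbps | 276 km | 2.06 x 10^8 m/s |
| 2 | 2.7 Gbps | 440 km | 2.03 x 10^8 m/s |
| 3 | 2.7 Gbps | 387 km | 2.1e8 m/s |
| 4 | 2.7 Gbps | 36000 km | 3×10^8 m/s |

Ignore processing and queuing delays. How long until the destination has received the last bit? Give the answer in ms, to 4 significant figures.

125.4 ms

L = 1000 × 8 = 8000 bits.
Transmission delay per hop = L/R = 8000/2700000000 = 0.00296296 ms; 4 hops → 0.0118519 ms.
Propagation delays (d/s per hop): 1.33981, 2.16749, 1.84286, 120 ms; sum = 125.35 ms.
End-to-end = 125.4 ms.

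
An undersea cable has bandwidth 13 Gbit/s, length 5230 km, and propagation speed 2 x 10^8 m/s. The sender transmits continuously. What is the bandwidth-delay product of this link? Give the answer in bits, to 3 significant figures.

Propagation delay = 5230000 / 200000000 = 0.02615 s.
BDP = R × t_prop = 13000000000 × 0.02615 = 339950000 bits.

340000000 bits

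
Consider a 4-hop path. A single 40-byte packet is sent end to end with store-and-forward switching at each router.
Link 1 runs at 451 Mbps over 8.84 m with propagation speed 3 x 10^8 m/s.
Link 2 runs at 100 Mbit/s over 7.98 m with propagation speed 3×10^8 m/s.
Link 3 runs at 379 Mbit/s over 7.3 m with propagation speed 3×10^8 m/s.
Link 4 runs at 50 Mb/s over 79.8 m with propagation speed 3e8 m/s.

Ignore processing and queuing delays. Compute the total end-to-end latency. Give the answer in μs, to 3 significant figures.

L = 40 × 8 = 320 bits.
Transmission delays (L/R per hop): 0.709534, 3.2, 0.844327, 6.4 μs; sum = 11.1539 μs.
Propagation delays (d/s per hop): 0.0294667, 0.0266, 0.0243333, 0.266 μs; sum = 0.3464 μs.
End-to-end = 11.5 μs.

11.5 μs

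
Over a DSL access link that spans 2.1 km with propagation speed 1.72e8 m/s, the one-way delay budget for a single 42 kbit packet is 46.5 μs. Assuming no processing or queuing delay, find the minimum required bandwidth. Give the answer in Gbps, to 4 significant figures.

Propagation delay = 2100 / 172000000 = 12.2093 μs.
Transmission budget = 46.5 − 12.2093 = 34.2907 μs.
R ≥ L / t_tx = 42000 bits / 3.42907e-05 s = 1.225 Gbps.

1.225 Gbps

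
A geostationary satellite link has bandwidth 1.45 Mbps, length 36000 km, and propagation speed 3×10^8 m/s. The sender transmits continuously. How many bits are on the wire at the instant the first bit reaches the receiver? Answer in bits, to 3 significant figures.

174000 bits

Propagation delay = 36000000 / 300000000 = 0.12 s.
BDP = R × t_prop = 1450000 × 0.12 = 174000 bits.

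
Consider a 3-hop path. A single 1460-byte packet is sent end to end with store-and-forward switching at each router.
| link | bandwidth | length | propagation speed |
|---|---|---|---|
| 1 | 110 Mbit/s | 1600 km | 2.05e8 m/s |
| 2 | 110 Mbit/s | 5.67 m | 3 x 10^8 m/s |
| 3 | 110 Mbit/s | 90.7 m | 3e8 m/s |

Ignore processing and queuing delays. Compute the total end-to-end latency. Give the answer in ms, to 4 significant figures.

L = 1460 × 8 = 11680 bits.
Transmission delay per hop = L/R = 11680/110000000 = 0.106182 ms; 3 hops → 0.318545 ms.
Propagation delays (d/s per hop): 7.80488, 1.89e-05, 0.000302333 ms; sum = 7.8052 ms.
End-to-end = 8.124 ms.

8.124 ms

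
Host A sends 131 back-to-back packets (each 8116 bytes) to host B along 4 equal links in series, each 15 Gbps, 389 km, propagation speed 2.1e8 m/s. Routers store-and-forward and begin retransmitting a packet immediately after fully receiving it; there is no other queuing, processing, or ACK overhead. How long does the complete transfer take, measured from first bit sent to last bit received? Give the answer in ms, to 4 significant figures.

Per-hop transmission t_tx = L/R = 64928/15000000000 = 0.00432853 ms.
Per-hop propagation t_prop = 389000/210000000 = 1.85238 ms.
Pipeline fill: first packet needs 4·t_tx to clear all hops; remaining 130 packets each add one t_tx.
Total = (4+131-1)·t_tx + 4·t_prop = 134·0.00432853 + 4·1.85238 = 7.990 ms.

7.990 ms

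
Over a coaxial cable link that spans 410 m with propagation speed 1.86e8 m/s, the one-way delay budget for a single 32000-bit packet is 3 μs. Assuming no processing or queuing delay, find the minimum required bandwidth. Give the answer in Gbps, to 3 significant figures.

Propagation delay = 410 / 186000000 = 2.2043 μs.
Transmission budget = 3 − 2.2043 = 0.795699 μs.
R ≥ L / t_tx = 32000 bits / 7.95699e-07 s = 40.2 Gbps.

40.2 Gbps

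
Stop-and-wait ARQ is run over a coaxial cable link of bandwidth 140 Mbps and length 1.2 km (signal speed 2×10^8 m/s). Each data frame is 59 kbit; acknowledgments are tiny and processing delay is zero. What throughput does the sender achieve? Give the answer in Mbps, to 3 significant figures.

t_tx = L/R = 59000/140000000 = 0.000421429 s.
t_prop = 1200/200000000 = 6e-06 s; RTT = 1.2e-05 s.
Cycle = t_tx + RTT = 0.000433429 s.
Throughput = L / cycle = 59000 / 0.000433429 = 136 Mbps.

136 Mbps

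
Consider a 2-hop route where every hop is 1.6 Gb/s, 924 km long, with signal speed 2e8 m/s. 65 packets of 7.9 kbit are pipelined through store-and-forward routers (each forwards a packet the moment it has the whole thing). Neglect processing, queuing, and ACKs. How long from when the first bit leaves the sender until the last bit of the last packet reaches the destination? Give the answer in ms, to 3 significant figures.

Per-hop transmission t_tx = L/R = 7900/1600000000 = 0.0049375 ms.
Per-hop propagation t_prop = 924000/200000000 = 4.62 ms.
Pipeline fill: first packet needs 2·t_tx to clear all hops; remaining 64 packets each add one t_tx.
Total = (2+65-1)·t_tx + 2·t_prop = 66·0.0049375 + 2·4.62 = 9.57 ms.

9.57 ms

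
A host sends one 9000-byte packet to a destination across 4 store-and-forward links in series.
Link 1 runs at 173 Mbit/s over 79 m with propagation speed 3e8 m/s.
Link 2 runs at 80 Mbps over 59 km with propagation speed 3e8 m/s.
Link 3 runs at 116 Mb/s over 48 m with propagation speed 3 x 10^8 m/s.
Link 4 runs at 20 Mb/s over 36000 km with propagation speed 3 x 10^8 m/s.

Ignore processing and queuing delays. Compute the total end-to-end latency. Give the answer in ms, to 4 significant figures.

L = 9000 × 8 = 72000 bits.
Transmission delays (L/R per hop): 0.416185, 0.9, 0.62069, 3.6 ms; sum = 5.53687 ms.
Propagation delays (d/s per hop): 0.000263333, 0.196667, 0.00016, 120 ms; sum = 120.197 ms.
End-to-end = 125.7 ms.

125.7 ms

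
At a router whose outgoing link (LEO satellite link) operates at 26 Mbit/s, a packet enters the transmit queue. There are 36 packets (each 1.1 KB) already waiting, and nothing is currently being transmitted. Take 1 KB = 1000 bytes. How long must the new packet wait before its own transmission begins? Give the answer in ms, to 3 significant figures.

Each queued packet: L/R = 8800/26000000 = 0.338462 ms.
36 queued → 12.1846 ms.
Queuing delay = 12.2 ms.

12.2 ms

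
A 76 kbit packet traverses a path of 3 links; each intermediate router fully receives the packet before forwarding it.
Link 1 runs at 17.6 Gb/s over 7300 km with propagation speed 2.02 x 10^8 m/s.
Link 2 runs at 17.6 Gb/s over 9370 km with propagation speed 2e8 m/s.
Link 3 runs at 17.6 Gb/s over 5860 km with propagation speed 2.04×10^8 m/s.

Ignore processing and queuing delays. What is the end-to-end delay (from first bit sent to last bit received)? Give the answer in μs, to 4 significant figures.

111700 μs

L = 76000 bits.
Transmission delay per hop = L/R = 76000/17600000000 = 4.31818 μs; 3 hops → 12.9545 μs.
Propagation delays (d/s per hop): 36138.6, 46850, 28725.5 μs; sum = 111714 μs.
End-to-end = 111700 μs.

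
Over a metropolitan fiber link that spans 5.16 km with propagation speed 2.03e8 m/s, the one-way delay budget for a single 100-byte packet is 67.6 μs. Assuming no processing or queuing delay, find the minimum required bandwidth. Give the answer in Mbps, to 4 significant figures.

18.97 Mbps

L = 800 bits.
Propagation delay = 5160 / 2.03e+08 = 25.4187 μs.
Transmission budget = 67.6 − 25.4187 = 42.1813 μs.
R ≥ L / t_tx = 800 bits / 4.21813e-05 s = 18.97 Mbps.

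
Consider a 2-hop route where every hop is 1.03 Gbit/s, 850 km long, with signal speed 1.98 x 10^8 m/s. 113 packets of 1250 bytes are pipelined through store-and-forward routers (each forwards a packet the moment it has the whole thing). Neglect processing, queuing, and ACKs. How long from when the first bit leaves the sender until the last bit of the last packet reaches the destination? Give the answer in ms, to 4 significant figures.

9.693 ms

Per-hop transmission t_tx = L/R = 10000/1030000000 = 0.00970874 ms.
Per-hop propagation t_prop = 850000/198000000 = 4.29293 ms.
Pipeline fill: first packet needs 2·t_tx to clear all hops; remaining 112 packets each add one t_tx.
Total = (2+113-1)·t_tx + 2·t_prop = 114·0.00970874 + 2·4.29293 = 9.693 ms.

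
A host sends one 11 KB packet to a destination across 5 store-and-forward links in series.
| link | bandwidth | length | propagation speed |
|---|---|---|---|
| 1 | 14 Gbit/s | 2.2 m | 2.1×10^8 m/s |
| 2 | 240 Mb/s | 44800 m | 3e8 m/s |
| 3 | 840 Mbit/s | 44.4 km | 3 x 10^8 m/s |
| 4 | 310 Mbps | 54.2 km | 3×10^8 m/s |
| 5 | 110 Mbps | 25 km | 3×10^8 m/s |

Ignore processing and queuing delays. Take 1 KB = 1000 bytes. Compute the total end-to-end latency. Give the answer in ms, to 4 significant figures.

2.123 ms

L = 88000 bits.
Transmission delays (L/R per hop): 0.00628571, 0.366667, 0.104762, 0.283871, 0.8 ms; sum = 1.56159 ms.
Propagation delays (d/s per hop): 1.04762e-05, 0.149333, 0.148, 0.180667, 0.0833333 ms; sum = 0.561344 ms.
End-to-end = 2.123 ms.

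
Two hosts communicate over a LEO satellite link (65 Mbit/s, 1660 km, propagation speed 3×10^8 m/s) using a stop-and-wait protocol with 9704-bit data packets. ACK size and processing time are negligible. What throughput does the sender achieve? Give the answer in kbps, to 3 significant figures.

865 kbps

t_tx = L/R = 9704/65000000 = 0.000149292 s.
t_prop = 1660000/300000000 = 0.00553333 s; RTT = 0.0110667 s.
Cycle = t_tx + RTT = 0.011216 s.
Throughput = L / cycle = 9704 / 0.011216 = 865 kbps.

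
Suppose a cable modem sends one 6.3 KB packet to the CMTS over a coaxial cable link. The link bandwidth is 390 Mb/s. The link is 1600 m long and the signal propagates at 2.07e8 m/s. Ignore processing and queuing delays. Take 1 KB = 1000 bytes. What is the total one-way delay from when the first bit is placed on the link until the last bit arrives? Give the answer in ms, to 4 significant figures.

L = 50400 bits.
Transmission delay = L/R = 50400 / 390000000 = 0.129231 ms.
Propagation delay = d/s = 1600 m / 2.07e+08 m/s = 0.00772947 ms.
Total = 0.1370 ms.

0.1370 ms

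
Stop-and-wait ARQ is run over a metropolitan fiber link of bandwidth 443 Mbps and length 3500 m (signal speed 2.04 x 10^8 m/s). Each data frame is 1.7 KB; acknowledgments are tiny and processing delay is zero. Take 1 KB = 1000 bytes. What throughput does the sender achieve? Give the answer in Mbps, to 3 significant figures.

209 Mbps

t_tx = L/R = 13600/443000000 = 3.06998e-05 s.
t_prop = 3500/204000000 = 1.71569e-05 s; RTT = 3.43137e-05 s.
Cycle = t_tx + RTT = 6.50135e-05 s.
Throughput = L / cycle = 13600 / 6.50135e-05 = 209 Mbps.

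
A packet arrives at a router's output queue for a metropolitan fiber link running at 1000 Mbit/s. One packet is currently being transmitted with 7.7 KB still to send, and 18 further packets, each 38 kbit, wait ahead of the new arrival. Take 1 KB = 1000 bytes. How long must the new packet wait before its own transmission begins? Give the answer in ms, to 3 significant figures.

0.746 ms

Each queued packet: L/R = 38000/1000000000 = 0.038 ms.
18 queued → 0.684 ms.
Plus remaining 61600 bits of current packet: 0.0616 ms.
Queuing delay = 0.746 ms.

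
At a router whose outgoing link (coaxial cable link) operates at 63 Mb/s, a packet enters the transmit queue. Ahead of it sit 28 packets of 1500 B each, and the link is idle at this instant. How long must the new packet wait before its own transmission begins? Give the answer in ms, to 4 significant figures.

Each queued packet: L/R = 12000/63000000 = 0.190476 ms.
28 queued → 5.33333 ms.
Queuing delay = 5.333 ms.

5.333 ms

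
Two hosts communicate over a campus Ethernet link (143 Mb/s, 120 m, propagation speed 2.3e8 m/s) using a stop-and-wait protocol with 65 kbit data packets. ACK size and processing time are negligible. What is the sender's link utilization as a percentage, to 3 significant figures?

99.8 %

t_tx = L/R = 65000/143000000 = 0.000454545 s.
t_prop = 120/2.3e+08 = 5.21739e-07 s; RTT = 1.04348e-06 s.
Cycle = t_tx + RTT = 0.000455589 s.
Utilization = t_tx / cycle = 0.000454545/0.000455589 = 99.8 %.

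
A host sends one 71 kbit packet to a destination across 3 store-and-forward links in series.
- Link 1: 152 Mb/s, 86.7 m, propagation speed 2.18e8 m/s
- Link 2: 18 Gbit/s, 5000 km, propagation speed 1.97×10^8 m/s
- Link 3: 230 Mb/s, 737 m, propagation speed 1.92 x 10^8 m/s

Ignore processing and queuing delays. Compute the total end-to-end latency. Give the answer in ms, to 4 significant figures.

L = 71000 bits.
Transmission delays (L/R per hop): 0.467105, 0.00394444, 0.308696 ms; sum = 0.779745 ms.
Propagation delays (d/s per hop): 0.000397706, 25.3807, 0.00383854 ms; sum = 25.3849 ms.
End-to-end = 26.16 ms.

26.16 ms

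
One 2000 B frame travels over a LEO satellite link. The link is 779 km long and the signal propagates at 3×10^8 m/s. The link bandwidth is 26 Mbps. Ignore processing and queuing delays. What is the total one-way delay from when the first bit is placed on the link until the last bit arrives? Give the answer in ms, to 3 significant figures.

3.21 ms

L = 2000 × 8 = 16000 bits.
Transmission delay = L/R = 16000 / 26000000 = 0.615385 ms.
Propagation delay = d/s = 779000 m / 300000000 m/s = 2.59667 ms.
Total = 3.21 ms.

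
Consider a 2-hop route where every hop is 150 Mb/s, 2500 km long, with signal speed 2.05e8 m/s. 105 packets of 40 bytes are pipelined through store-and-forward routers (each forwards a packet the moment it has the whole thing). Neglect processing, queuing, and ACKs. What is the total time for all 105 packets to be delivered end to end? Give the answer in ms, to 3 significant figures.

24.6 ms

Per-hop transmission t_tx = L/R = 320/150000000 = 0.00213333 ms.
Per-hop propagation t_prop = 2500000/2.05e+08 = 12.1951 ms.
Pipeline fill: first packet needs 2·t_tx to clear all hops; remaining 104 packets each add one t_tx.
Total = (2+105-1)·t_tx + 2·t_prop = 106·0.00213333 + 2·12.1951 = 24.6 ms.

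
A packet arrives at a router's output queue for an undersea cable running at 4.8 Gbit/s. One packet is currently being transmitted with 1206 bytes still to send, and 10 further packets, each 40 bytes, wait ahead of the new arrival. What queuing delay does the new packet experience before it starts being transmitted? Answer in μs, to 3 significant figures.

2.68 μs

Each queued packet: L/R = 320/4800000000 = 0.0666667 μs.
10 queued → 0.666667 μs.
Plus remaining 9648 bits of current packet: 2.01 μs.
Queuing delay = 2.68 μs.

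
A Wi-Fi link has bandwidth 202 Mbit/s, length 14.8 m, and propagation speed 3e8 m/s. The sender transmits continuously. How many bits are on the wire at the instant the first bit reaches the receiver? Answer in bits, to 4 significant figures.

9.965 bits

Propagation delay = 14.8 / 300000000 = 4.93333e-08 s.
BDP = R × t_prop = 202000000 × 4.93333e-08 = 9.96533 bits.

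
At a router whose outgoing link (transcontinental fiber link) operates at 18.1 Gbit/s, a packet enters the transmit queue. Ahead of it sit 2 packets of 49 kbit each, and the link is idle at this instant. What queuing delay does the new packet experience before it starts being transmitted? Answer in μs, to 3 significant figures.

5.41 μs

Each queued packet: L/R = 49000/18100000000 = 2.70718 μs.
2 queued → 5.41436 μs.
Queuing delay = 5.41 μs.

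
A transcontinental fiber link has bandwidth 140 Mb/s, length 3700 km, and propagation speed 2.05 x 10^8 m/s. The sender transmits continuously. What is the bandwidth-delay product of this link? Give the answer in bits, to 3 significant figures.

Propagation delay = 3700000 / 2.05e+08 = 0.0180488 s.
BDP = R × t_prop = 140000000 × 0.0180488 = 2526830 bits.

2530000 bits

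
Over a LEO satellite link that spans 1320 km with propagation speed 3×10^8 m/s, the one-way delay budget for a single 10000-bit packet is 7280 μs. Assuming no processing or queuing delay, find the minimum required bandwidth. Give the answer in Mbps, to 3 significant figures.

3.47 Mbps

Propagation delay = 1320000 / 300000000 = 4400 μs.
Transmission budget = 7280 − 4400 = 2880 μs.
R ≥ L / t_tx = 10000 bits / 0.00288 s = 3.47 Mbps.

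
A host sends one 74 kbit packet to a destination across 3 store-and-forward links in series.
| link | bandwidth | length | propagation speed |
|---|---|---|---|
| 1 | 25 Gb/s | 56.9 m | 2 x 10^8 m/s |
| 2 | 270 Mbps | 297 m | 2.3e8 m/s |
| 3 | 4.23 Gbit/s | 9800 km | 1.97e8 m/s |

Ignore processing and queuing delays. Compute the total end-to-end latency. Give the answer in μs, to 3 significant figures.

50000 μs

L = 74000 bits.
Transmission delays (L/R per hop): 2.96, 274.074, 17.4941 μs; sum = 294.528 μs.
Propagation delays (d/s per hop): 0.2845, 1.2913, 49746.2 μs; sum = 49747.8 μs.
End-to-end = 50000 μs.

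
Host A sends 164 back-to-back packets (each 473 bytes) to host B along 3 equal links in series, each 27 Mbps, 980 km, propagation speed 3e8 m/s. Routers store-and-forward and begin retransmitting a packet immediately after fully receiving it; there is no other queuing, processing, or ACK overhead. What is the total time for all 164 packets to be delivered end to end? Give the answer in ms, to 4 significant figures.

33.06 ms

Per-hop transmission t_tx = L/R = 3784/27000000 = 0.140148 ms.
Per-hop propagation t_prop = 980000/300000000 = 3.26667 ms.
Pipeline fill: first packet needs 3·t_tx to clear all hops; remaining 163 packets each add one t_tx.
Total = (3+164-1)·t_tx + 3·t_prop = 166·0.140148 + 3·3.26667 = 33.06 ms.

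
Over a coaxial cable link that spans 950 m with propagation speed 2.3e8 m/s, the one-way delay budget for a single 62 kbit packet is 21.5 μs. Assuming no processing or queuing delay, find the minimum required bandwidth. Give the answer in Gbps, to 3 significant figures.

Propagation delay = 950 / 2.3e+08 = 4.13043 μs.
Transmission budget = 21.5 − 4.13043 = 17.3696 μs.
R ≥ L / t_tx = 62000 bits / 1.73696e-05 s = 3.57 Gbps.

3.57 Gbps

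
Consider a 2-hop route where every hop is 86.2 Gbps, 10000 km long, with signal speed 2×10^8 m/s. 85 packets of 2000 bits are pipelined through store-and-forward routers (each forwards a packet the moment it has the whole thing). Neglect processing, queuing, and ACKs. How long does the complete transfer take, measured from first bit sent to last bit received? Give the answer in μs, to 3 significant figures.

100000 μs

Per-hop transmission t_tx = L/R = 2000/86200000000 = 0.0232019 μs.
Per-hop propagation t_prop = 10000000/200000000 = 50000 μs.
Pipeline fill: first packet needs 2·t_tx to clear all hops; remaining 84 packets each add one t_tx.
Total = (2+85-1)·t_tx + 2·t_prop = 86·0.0232019 + 2·50000 = 100000 μs.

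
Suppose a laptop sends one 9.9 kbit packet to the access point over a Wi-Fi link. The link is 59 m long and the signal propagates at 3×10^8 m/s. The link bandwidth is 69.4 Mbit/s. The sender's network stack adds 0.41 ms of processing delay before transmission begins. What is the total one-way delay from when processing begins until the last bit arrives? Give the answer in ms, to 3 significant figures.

L = 9900 bits.
Transmission delay = L/R = 9900 / 69400000 = 0.142651 ms.
Propagation delay = d/s = 59 m / 300000000 m/s = 0.000196667 ms.
Plus processing delay 0.41 ms = 0.41 ms.
Total = 0.553 ms.

0.553 ms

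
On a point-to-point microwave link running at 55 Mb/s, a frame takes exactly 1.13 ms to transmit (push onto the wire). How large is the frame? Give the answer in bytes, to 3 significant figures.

L = R × t_tx = 55000000 b/s × 0.00113 s = 62150 bits.
In bytes: 62150 / 8 = 7770 bytes.

7770 bytes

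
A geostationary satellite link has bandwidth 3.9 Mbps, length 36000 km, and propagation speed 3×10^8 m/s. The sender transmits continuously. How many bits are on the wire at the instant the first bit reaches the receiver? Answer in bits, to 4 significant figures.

Propagation delay = 36000000 / 300000000 = 0.12 s.
BDP = R × t_prop = 3900000 × 0.12 = 468000 bits.

468000 bits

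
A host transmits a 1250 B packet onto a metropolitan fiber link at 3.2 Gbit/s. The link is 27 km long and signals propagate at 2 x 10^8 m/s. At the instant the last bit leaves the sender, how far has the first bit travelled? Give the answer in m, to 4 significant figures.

t_tx = L/R = 10000/3200000000 = 3.125e-06 s.
Distance = s × t_tx = 200000000 × 3.125e-06 = 625.0 m.

625.0 m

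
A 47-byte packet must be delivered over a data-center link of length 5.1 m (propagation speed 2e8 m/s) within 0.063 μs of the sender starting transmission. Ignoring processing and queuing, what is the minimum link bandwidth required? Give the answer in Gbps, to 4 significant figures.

L = 376 bits.
Propagation delay = 5.1 / 200000000 = 0.0255 μs.
Transmission budget = 0.063 − 0.0255 = 0.0375 μs.
R ≥ L / t_tx = 376 bits / 3.75e-08 s = 10.03 Gbps.

10.03 Gbps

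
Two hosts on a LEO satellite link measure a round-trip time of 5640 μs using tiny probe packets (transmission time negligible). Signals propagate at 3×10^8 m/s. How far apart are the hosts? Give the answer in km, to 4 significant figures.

846.0 km

One-way propagation = RTT/2 = 2820 μs.
d = s × t = 300000000 × 0.00282 = 846.0 km.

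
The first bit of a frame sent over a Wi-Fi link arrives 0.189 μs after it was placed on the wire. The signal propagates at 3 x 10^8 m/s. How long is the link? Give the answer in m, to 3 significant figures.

56.7 m

d = s × t_prop = 300000000 × 1.89e-07 = 56.7 m.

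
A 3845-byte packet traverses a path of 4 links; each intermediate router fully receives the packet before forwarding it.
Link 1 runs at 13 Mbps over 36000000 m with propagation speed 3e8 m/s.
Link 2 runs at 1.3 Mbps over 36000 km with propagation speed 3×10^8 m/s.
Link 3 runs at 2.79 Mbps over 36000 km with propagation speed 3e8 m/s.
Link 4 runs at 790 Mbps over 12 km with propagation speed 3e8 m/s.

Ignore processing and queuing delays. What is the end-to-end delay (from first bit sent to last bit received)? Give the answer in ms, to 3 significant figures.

397 ms

L = 3845 × 8 = 30760 bits.
Transmission delays (L/R per hop): 2.36615, 23.6615, 11.0251, 0.0389367 ms; sum = 37.0917 ms.
Propagation delays (d/s per hop): 120, 120, 120, 0.04 ms; sum = 360.04 ms.
End-to-end = 397 ms.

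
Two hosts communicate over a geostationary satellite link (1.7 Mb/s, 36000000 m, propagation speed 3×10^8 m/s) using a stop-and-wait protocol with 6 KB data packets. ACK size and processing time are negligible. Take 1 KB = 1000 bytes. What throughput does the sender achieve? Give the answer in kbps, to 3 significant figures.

t_tx = L/R = 48000/1700000 = 0.0282353 s.
t_prop = 36000000/300000000 = 0.12 s; RTT = 0.24 s.
Cycle = t_tx + RTT = 0.268235 s.
Throughput = L / cycle = 48000 / 0.268235 = 179 kbps.

179 kbps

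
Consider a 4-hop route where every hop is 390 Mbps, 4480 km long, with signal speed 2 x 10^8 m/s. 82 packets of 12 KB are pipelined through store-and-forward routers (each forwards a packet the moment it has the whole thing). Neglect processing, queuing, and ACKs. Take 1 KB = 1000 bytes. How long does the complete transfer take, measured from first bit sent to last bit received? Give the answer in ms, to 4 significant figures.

Per-hop transmission t_tx = L/R = 96000/390000000 = 0.246154 ms.
Per-hop propagation t_prop = 4480000/200000000 = 22.4 ms.
Pipeline fill: first packet needs 4·t_tx to clear all hops; remaining 81 packets each add one t_tx.
Total = (4+82-1)·t_tx + 4·t_prop = 85·0.246154 + 4·22.4 = 110.5 ms.

110.5 ms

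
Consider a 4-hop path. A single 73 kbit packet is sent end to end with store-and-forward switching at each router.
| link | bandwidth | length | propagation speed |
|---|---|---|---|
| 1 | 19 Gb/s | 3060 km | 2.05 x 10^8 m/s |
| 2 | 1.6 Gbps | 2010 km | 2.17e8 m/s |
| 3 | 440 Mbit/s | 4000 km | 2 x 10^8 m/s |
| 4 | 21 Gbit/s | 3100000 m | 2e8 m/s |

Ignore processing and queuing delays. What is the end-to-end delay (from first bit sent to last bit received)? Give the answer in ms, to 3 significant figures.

59.9 ms

L = 73000 bits.
Transmission delays (L/R per hop): 0.00384211, 0.045625, 0.165909, 0.00347619 ms; sum = 0.218852 ms.
Propagation delays (d/s per hop): 14.9268, 9.26267, 20, 15.5 ms; sum = 59.6895 ms.
End-to-end = 59.9 ms.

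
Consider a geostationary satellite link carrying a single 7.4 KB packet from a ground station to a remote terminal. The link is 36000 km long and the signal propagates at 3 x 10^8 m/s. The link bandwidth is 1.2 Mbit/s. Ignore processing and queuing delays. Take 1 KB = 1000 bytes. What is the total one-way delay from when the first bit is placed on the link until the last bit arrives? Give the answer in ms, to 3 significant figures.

L = 59200 bits.
Transmission delay = L/R = 59200 / 1200000 = 49.3333 ms.
Propagation delay = d/s = 36000000 m / 300000000 m/s = 120 ms.
Total = 169 ms.

169 ms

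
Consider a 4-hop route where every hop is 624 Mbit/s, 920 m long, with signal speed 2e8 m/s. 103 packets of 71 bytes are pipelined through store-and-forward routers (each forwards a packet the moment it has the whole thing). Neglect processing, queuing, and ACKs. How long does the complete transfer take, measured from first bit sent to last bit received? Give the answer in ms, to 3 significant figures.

0.115 ms

Per-hop transmission t_tx = L/R = 568/624000000 = 0.000910256 ms.
Per-hop propagation t_prop = 920/200000000 = 0.0046 ms.
Pipeline fill: first packet needs 4·t_tx to clear all hops; remaining 102 packets each add one t_tx.
Total = (4+103-1)·t_tx + 4·t_prop = 106·0.000910256 + 4·0.0046 = 0.115 ms.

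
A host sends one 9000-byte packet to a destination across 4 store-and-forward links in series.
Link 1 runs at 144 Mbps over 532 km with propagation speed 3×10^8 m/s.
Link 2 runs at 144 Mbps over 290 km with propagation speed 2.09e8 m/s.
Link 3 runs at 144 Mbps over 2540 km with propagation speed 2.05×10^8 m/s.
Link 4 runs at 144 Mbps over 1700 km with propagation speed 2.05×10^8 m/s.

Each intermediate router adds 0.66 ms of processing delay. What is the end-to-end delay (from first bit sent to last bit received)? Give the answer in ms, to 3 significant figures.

L = 9000 × 8 = 72000 bits.
Transmission delay per hop = L/R = 72000/144000000 = 0.5 ms; 4 hops → 2 ms.
Propagation delays (d/s per hop): 1.77333, 1.38756, 12.3902, 8.29268 ms; sum = 23.8438 ms.
Processing at 3 router(s): 3 × 0.66 ms = 1.98 ms.
End-to-end = 27.8 ms.

27.8 ms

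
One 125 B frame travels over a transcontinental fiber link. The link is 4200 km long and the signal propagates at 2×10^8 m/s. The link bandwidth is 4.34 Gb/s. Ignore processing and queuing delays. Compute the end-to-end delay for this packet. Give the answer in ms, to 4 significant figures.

21.00 ms

L = 125 × 8 = 1000 bits.
Transmission delay = L/R = 1000 / 4340000000 = 0.000230415 ms.
Propagation delay = d/s = 4200000 m / 200000000 m/s = 21 ms.
Total = 21.00 ms.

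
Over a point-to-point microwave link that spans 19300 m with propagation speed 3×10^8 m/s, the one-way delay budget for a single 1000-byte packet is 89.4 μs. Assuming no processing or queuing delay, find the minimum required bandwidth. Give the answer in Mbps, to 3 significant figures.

319 Mbps

L = 8000 bits.
Propagation delay = 19300 / 300000000 = 64.3333 μs.
Transmission budget = 89.4 − 64.3333 = 25.0667 μs.
R ≥ L / t_tx = 8000 bits / 2.50667e-05 s = 319 Mbps.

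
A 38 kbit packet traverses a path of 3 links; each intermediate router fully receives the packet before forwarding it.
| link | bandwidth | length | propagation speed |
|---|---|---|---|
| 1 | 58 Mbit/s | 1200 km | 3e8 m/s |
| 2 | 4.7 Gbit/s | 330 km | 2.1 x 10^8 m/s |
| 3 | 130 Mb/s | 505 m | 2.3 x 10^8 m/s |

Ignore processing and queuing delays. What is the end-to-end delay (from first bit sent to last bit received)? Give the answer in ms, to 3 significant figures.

6.53 ms

L = 38000 bits.
Transmission delays (L/R per hop): 0.655172, 0.00808511, 0.292308 ms; sum = 0.955565 ms.
Propagation delays (d/s per hop): 4, 1.57143, 0.00219565 ms; sum = 5.57362 ms.
End-to-end = 6.53 ms.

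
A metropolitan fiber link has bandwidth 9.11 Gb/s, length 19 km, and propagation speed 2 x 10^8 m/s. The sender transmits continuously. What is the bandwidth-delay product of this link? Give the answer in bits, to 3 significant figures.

865000 bits

Propagation delay = 19000 / 200000000 = 9.5e-05 s.
BDP = R × t_prop = 9110000000 × 9.5e-05 = 865450 bits.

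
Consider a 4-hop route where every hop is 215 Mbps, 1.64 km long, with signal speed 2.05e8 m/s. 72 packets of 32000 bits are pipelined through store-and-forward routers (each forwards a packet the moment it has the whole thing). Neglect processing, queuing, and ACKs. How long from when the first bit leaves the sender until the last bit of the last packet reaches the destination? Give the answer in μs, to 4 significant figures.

Per-hop transmission t_tx = L/R = 32000/215000000 = 148.837 μs.
Per-hop propagation t_prop = 1640/2.05e+08 = 8 μs.
Pipeline fill: first packet needs 4·t_tx to clear all hops; remaining 71 packets each add one t_tx.
Total = (4+72-1)·t_tx + 4·t_prop = 75·148.837 + 4·8 = 11190 μs.

11190 μs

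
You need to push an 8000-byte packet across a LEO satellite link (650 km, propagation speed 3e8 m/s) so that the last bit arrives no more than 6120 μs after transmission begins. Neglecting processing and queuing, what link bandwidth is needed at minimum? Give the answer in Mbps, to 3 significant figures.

L = 64000 bits.
Propagation delay = 650000 / 300000000 = 2166.67 μs.
Transmission budget = 6120 − 2166.67 = 3953.33 μs.
R ≥ L / t_tx = 64000 bits / 0.00395333 s = 16.2 Mbps.

16.2 Mbps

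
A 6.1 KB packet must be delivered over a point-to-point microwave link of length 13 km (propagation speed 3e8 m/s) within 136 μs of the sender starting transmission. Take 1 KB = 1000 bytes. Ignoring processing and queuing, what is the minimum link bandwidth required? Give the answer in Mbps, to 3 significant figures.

527 Mbps

L = 48800 bits.
Propagation delay = 13000 / 300000000 = 43.3333 μs.
Transmission budget = 136 − 43.3333 = 92.6667 μs.
R ≥ L / t_tx = 48800 bits / 9.26667e-05 s = 527 Mbps.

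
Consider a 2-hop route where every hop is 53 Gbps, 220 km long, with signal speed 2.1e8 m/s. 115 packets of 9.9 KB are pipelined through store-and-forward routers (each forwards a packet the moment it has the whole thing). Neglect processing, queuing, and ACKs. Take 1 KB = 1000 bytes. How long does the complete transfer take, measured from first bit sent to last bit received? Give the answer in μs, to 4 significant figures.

2269 μs

Per-hop transmission t_tx = L/R = 79200/53000000000 = 1.49434 μs.
Per-hop propagation t_prop = 220000/210000000 = 1047.62 μs.
Pipeline fill: first packet needs 2·t_tx to clear all hops; remaining 114 packets each add one t_tx.
Total = (2+115-1)·t_tx + 2·t_prop = 116·1.49434 + 2·1047.62 = 2269 μs.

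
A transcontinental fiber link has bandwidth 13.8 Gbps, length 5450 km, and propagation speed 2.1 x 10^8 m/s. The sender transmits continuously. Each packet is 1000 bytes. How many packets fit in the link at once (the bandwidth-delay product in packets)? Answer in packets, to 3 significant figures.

Propagation delay = 5450000 / 210000000 = 0.0259524 s.
BDP = R × t_prop = 13800000000 × 0.0259524 = 358143000 bits.
In packets of 8000 bits: 44800 packets.

44800 packets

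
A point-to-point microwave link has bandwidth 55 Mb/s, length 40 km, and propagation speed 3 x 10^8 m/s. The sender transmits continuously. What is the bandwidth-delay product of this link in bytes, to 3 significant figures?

Propagation delay = 40000 / 300000000 = 0.000133333 s.
BDP = R × t_prop = 55000000 × 0.000133333 = 7333.33 bits.
In bytes: 7333.33/8 = 917 bytes.

917 bytes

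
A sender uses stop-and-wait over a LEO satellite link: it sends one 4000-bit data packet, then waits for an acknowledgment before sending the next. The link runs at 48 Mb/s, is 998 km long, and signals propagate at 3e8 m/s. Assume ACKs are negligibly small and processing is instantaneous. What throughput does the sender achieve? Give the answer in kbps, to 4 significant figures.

593.8 kbps

t_tx = L/R = 4000/48000000 = 8.33333e-05 s.
t_prop = 998000/300000000 = 0.00332667 s; RTT = 0.00665333 s.
Cycle = t_tx + RTT = 0.00673667 s.
Throughput = L / cycle = 4000 / 0.00673667 = 593.8 kbps.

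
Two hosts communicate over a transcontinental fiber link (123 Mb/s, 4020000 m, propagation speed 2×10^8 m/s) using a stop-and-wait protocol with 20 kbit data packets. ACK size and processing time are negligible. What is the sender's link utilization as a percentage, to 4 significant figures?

0.4029 %

t_tx = L/R = 20000/123000000 = 0.000162602 s.
t_prop = 4020000/200000000 = 0.0201 s; RTT = 0.0402 s.
Cycle = t_tx + RTT = 0.0403626 s.
Utilization = t_tx / cycle = 0.000162602/0.0403626 = 0.4029 %.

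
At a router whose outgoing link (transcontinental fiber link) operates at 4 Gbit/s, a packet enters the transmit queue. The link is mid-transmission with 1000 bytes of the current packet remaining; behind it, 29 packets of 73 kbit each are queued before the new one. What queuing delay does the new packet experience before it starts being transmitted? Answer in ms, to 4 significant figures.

Each queued packet: L/R = 73000/4000000000 = 0.01825 ms.
29 queued → 0.52925 ms.
Plus remaining 8000 bits of current packet: 0.002 ms.
Queuing delay = 0.5313 ms.

0.5313 ms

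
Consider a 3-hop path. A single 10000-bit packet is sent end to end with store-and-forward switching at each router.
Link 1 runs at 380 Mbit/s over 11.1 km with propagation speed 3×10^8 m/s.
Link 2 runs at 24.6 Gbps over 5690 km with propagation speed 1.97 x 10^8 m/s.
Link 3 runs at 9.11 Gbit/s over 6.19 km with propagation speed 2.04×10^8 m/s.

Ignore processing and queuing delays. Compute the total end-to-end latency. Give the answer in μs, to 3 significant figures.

29000 μs

Transmission delays (L/R per hop): 26.3158, 0.406504, 1.09769 μs; sum = 27.82 μs.
Propagation delays (d/s per hop): 37, 28883.2, 30.3431 μs; sum = 28950.6 μs.
End-to-end = 29000 μs.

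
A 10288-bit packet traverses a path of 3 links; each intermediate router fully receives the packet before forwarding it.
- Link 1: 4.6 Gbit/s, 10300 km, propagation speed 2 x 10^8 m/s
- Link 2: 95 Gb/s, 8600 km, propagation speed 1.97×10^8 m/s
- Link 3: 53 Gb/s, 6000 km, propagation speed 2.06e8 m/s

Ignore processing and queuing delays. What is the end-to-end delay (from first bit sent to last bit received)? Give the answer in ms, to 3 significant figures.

124 ms

Transmission delays (L/R per hop): 0.00223652, 0.000108295, 0.000194113 ms; sum = 0.00253893 ms.
Propagation delays (d/s per hop): 51.5, 43.6548, 29.1262 ms; sum = 124.281 ms.
End-to-end = 124 ms.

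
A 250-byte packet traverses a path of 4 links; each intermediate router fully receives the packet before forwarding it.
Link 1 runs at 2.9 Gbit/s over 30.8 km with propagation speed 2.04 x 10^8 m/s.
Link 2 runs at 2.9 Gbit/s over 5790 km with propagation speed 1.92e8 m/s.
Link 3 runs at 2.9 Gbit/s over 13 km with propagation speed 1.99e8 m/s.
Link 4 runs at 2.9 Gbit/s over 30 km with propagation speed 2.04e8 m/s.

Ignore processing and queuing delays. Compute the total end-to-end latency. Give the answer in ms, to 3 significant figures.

L = 250 × 8 = 2000 bits.
Transmission delay per hop = L/R = 2000/2900000000 = 0.000689655 ms; 4 hops → 0.00275862 ms.
Propagation delays (d/s per hop): 0.15098, 30.1563, 0.0653266, 0.147059 ms; sum = 30.5196 ms.
End-to-end = 30.5 ms.

30.5 ms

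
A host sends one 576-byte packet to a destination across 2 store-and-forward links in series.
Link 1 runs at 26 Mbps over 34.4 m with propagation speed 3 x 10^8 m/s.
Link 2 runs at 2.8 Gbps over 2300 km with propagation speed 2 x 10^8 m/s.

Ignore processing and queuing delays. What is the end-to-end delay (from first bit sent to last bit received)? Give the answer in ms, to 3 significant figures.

11.7 ms

L = 576 × 8 = 4608 bits.
Transmission delays (L/R per hop): 0.177231, 0.00164571 ms; sum = 0.178876 ms.
Propagation delays (d/s per hop): 0.000114667, 11.5 ms; sum = 11.5001 ms.
End-to-end = 11.7 ms.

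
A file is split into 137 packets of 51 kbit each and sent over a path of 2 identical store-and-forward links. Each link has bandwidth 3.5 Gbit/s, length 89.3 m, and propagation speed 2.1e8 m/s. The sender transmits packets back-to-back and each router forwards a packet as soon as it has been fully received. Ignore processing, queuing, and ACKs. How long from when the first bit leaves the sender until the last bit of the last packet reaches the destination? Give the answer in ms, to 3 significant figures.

2.01 ms

Per-hop transmission t_tx = L/R = 51000/3500000000 = 0.0145714 ms.
Per-hop propagation t_prop = 89.3/210000000 = 0.000425238 ms.
Pipeline fill: first packet needs 2·t_tx to clear all hops; remaining 136 packets each add one t_tx.
Total = (2+137-1)·t_tx + 2·t_prop = 138·0.0145714 + 2·0.000425238 = 2.01 ms.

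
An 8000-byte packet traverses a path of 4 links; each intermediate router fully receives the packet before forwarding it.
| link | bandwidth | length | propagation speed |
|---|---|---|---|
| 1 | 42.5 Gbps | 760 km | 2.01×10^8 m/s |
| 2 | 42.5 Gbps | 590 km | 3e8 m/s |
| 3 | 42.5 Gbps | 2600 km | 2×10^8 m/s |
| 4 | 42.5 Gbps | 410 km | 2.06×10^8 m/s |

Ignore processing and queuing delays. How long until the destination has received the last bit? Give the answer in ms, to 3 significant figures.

20.7 ms

L = 8000 × 8 = 64000 bits.
Transmission delay per hop = L/R = 64000/42500000000 = 0.00150588 ms; 4 hops → 0.00602353 ms.
Propagation delays (d/s per hop): 3.78109, 1.96667, 13, 1.99029 ms; sum = 20.7381 ms.
End-to-end = 20.7 ms.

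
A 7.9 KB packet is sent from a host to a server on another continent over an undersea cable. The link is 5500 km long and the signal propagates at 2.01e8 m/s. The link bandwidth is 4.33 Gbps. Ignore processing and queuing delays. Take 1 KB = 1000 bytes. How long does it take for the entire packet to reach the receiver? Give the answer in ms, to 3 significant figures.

L = 63200 bits.
Transmission delay = L/R = 63200 / 4330000000 = 0.0145958 ms.
Propagation delay = d/s = 5500000 m / 2.01e+08 m/s = 27.3632 ms.
Total = 27.4 ms.

27.4 ms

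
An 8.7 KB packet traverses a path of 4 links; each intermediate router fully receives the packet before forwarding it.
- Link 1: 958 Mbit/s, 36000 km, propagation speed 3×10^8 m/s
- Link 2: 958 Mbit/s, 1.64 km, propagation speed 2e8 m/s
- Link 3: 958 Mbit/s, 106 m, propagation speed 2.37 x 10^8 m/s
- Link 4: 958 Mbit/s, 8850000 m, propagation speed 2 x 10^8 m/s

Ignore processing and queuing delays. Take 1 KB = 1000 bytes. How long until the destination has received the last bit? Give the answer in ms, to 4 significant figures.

L = 69600 bits.
Transmission delay per hop = L/R = 69600/958000000 = 0.0726514 ms; 4 hops → 0.290605 ms.
Propagation delays (d/s per hop): 120, 0.0082, 0.000447257, 44.25 ms; sum = 164.259 ms.
End-to-end = 164.5 ms.

164.5 ms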